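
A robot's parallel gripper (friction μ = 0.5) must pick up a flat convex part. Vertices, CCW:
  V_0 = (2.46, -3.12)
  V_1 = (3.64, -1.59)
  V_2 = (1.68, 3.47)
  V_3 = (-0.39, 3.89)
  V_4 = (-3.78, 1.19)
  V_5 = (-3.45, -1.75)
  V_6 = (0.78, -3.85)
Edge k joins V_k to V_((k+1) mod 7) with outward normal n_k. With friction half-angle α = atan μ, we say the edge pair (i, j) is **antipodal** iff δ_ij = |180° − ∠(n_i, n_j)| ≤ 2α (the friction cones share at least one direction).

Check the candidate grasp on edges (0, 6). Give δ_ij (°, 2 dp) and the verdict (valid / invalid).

α = atan 0.5 = 26.57°;  2α = 53.13°
edge 0: e_0 = (+1.18, +1.53);  n_0 = (+0.7919, -0.6107)
edge 6: e_6 = (+1.68, +0.73);  n_6 = (+0.3985, -0.9172)
∠(n_0, n_6) = 28.87°
δ = |180° − 28.87°| = 151.13°
151.13° > 2α = 53.13°  →  invalid

δ = 151.13°, invalid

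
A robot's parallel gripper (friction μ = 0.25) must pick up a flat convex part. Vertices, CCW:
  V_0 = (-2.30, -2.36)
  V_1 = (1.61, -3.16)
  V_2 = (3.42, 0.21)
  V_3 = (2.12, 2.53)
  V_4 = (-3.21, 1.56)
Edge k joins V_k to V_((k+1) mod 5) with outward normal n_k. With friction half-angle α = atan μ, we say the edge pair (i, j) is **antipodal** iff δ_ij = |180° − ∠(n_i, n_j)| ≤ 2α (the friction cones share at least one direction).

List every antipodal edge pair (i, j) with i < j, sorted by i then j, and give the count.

count = 2; pairs: (0,3), (2,4)

α = atan 0.25 = 14.04°;  2α = 28.07°
n_0 = (-0.2005, -0.9797)
n_1 = (+0.8810, -0.4732)
n_2 = (+0.8724, +0.4888)
n_3 = (-0.1790, +0.9838)
n_4 = (-0.9741, -0.2261)
  (0,1): δ = 106.68°  ·
  (0,2): δ = 49.17°  ·
  (0,3): δ = 21.88°  ✓
  (0,4): δ = 114.63°  ·
  (1,2): δ = 122.50°  ·
  (1,3): δ = 51.45°  ·
  (1,4): δ = 41.31°  ·
  (2,3): δ = 108.95°  ·
  (2,4): δ = 16.19°  ✓
  (3,4): δ = 87.24°  ·
antipodal pairs: 2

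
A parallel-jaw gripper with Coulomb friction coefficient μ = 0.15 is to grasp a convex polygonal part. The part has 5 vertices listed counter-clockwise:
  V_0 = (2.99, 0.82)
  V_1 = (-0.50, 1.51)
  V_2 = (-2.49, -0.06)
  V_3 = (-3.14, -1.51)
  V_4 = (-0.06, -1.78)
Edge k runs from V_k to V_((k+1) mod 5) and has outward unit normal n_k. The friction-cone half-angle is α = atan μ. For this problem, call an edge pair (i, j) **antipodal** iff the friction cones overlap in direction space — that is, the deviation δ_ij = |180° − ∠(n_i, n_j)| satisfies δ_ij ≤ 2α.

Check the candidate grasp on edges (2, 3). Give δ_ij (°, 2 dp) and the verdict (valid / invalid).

α = atan 0.15 = 8.53°;  2α = 17.06°
edge 2: e_2 = (-0.65, -1.45);  n_2 = (-0.9125, +0.4091)
edge 3: e_3 = (+3.08, -0.27);  n_3 = (-0.0873, -0.9962)
∠(n_2, n_3) = 109.14°
δ = |180° − 109.14°| = 70.86°
70.86° > 2α = 17.06°  →  invalid

δ = 70.86°, invalid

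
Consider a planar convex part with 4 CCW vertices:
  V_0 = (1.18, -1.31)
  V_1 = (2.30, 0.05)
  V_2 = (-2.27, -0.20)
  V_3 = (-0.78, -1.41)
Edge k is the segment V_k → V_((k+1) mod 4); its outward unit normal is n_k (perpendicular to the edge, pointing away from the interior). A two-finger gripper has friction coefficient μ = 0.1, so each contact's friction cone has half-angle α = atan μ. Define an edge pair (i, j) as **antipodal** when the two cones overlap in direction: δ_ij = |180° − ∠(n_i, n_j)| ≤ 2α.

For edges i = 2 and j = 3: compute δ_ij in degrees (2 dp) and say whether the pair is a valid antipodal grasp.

δ = 138.00°, invalid

α = atan 0.1 = 5.71°;  2α = 11.42°
edge 2: e_2 = (+1.49, -1.21);  n_2 = (-0.6304, -0.7763)
edge 3: e_3 = (+1.96, +0.10);  n_3 = (+0.0510, -0.9987)
∠(n_2, n_3) = 42.00°
δ = |180° − 42.00°| = 138.00°
138.00° > 2α = 11.42°  →  invalid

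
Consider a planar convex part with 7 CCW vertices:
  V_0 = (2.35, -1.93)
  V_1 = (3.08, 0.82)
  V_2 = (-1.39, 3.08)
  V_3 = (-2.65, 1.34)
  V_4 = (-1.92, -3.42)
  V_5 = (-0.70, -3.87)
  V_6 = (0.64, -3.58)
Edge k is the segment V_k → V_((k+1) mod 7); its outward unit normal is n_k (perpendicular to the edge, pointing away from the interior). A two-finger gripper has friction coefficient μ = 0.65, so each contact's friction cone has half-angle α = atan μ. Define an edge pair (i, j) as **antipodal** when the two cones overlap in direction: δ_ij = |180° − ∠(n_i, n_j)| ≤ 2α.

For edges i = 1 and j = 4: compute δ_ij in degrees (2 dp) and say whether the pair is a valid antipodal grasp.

α = atan 0.65 = 33.02°;  2α = 66.05°
edge 1: e_1 = (-4.47, +2.26);  n_1 = (+0.4512, +0.8924)
edge 4: e_4 = (+1.22, -0.45);  n_4 = (-0.3461, -0.9382)
∠(n_1, n_4) = 173.43°
δ = |180° − 173.43°| = 6.57°
6.57° ≤ 2α = 66.05°  →  valid

δ = 6.57°, valid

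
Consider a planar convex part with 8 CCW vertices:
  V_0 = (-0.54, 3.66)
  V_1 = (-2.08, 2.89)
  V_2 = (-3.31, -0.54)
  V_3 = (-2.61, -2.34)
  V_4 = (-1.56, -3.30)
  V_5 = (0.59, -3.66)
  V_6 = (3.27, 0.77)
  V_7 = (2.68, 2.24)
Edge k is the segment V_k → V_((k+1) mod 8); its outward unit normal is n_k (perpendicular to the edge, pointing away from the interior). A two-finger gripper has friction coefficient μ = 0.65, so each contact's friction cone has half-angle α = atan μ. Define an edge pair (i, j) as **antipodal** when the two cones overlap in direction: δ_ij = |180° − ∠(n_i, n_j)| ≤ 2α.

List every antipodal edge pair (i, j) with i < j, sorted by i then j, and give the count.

α = atan 0.65 = 33.02°;  2α = 66.05°
n_0 = (-0.4472, +0.8944)
n_1 = (-0.9413, +0.3376)
n_2 = (-0.9320, -0.3624)
n_3 = (-0.6748, -0.7380)
n_4 = (-0.1651, -0.9863)
n_5 = (+0.8556, -0.5176)
n_6 = (+0.9280, +0.3725)
n_7 = (+0.4035, +0.9150)
  (0,1): δ = 136.29°  ·
  (0,2): δ = 95.31°  ·
  (0,3): δ = 69.00°  ·
  (0,4): δ = 36.07°  ✓
  (0,5): δ = 32.26°  ✓
  (0,6): δ = 85.30°  ·
  (0,7): δ = 129.64°  ·
  (1,2): δ = 139.02°  ·
  (1,3): δ = 112.71°  ·
  (1,4): δ = 79.78°  ·
  (1,5): δ = 11.44°  ✓
  (1,6): δ = 41.60°  ✓
  (1,7): δ = 85.93°  ·
  (2,3): δ = 153.69°  ·
  (2,4): δ = 120.76°  ·
  (2,5): δ = 52.42°  ✓
  (2,6): δ = 0.62°  ✓
  (2,7): δ = 44.95°  ✓
  (3,4): δ = 147.07°  ·
  (3,5): δ = 78.74°  ·
  (3,6): δ = 25.70°  ✓
  (3,7): δ = 18.64°  ✓
  (4,5): δ = 111.67°  ·
  (4,6): δ = 58.63°  ✓
  (4,7): δ = 14.29°  ✓
  (5,6): δ = 126.96°  ·
  (5,7): δ = 82.62°  ·
  (6,7): δ = 135.67°  ·
antipodal pairs: 11

count = 11; pairs: (0,4), (0,5), (1,5), (1,6), (2,5), (2,6), (2,7), (3,6), (3,7), (4,6), (4,7)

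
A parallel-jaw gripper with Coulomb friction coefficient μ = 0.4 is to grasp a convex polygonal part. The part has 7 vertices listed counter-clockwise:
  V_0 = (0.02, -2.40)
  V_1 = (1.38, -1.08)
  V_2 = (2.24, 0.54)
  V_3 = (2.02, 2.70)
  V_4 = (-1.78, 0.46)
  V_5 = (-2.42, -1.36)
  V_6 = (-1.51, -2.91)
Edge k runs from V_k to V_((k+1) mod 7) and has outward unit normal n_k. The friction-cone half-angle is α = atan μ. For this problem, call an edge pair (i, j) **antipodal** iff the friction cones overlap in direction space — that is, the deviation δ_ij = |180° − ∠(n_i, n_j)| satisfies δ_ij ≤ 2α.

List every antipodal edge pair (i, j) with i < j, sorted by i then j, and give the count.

α = atan 0.4 = 21.80°;  2α = 43.60°
n_0 = (+0.6965, -0.7176)
n_1 = (+0.8833, -0.4689)
n_2 = (+0.9949, +0.1013)
n_3 = (-0.5078, +0.8615)
n_4 = (-0.9434, +0.3317)
n_5 = (-0.8624, -0.5063)
n_6 = (+0.3162, -0.9487)
  (0,1): δ = 162.11°  ·
  (0,2): δ = 128.33°  ·
  (0,3): δ = 13.63°  ✓
  (0,4): δ = 26.48°  ✓
  (0,5): δ = 76.27°  ·
  (0,6): δ = 154.29°  ·
  (1,2): δ = 146.22°  ·
  (1,3): δ = 31.52°  ✓
  (1,4): δ = 8.59°  ✓
  (1,5): δ = 58.38°  ·
  (1,6): δ = 136.40°  ·
  (2,3): δ = 65.30°  ·
  (2,4): δ = 25.19°  ✓
  (2,5): δ = 24.60°  ✓
  (2,6): δ = 102.62°  ·
  (3,4): δ = 139.89°  ·
  (3,5): δ = 90.10°  ·
  (3,6): δ = 12.08°  ✓
  (4,5): δ = 130.21°  ·
  (4,6): δ = 52.19°  ·
  (5,6): δ = 101.98°  ·
antipodal pairs: 7

count = 7; pairs: (0,3), (0,4), (1,3), (1,4), (2,4), (2,5), (3,6)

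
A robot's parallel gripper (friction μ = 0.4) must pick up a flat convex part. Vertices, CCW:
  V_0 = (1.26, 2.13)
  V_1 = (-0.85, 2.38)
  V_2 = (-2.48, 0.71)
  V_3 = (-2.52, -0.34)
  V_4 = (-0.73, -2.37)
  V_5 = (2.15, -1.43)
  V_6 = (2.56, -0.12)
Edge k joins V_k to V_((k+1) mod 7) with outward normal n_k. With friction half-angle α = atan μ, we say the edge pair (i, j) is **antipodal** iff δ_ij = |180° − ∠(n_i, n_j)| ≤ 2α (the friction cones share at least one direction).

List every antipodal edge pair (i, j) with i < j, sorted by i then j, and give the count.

count = 7; pairs: (0,3), (0,4), (1,4), (1,5), (2,5), (2,6), (3,6)

α = atan 0.4 = 21.80°;  2α = 43.60°
n_0 = (+0.1177, +0.9931)
n_1 = (-0.7156, +0.6985)
n_2 = (-0.9993, +0.0381)
n_3 = (-0.7501, -0.6614)
n_4 = (+0.3103, -0.9506)
n_5 = (+0.9544, -0.2987)
n_6 = (+0.8659, +0.5003)
  (0,1): δ = 127.55°  ·
  (0,2): δ = 85.42°  ·
  (0,3): δ = 41.84°  ✓
  (0,4): δ = 24.83°  ✓
  (0,5): δ = 79.38°  ·
  (0,6): δ = 126.78°  ·
  (1,2): δ = 137.88°  ·
  (1,3): δ = 94.29°  ·
  (1,4): δ = 27.62°  ✓
  (1,5): δ = 26.93°  ✓
  (1,6): δ = 74.32°  ·
  (2,3): δ = 136.41°  ·
  (2,4): δ = 69.74°  ·
  (2,5): δ = 15.20°  ✓
  (2,6): δ = 32.20°  ✓
  (3,4): δ = 113.33°  ·
  (3,5): δ = 58.78°  ·
  (3,6): δ = 11.39°  ✓
  (4,5): δ = 125.46°  ·
  (4,6): δ = 78.06°  ·
  (5,6): δ = 132.60°  ·
antipodal pairs: 7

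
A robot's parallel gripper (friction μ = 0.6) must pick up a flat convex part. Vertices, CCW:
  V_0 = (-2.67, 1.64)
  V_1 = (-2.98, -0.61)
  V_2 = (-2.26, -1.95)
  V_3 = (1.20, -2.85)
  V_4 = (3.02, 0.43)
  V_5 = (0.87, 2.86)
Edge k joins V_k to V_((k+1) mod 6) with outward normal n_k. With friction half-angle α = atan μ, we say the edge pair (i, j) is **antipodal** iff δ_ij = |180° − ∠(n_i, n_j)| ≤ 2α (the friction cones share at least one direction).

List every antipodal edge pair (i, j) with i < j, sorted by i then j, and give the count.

count = 7; pairs: (0,3), (0,4), (1,3), (1,4), (2,4), (2,5), (3,5)

α = atan 0.6 = 30.96°;  2α = 61.93°
n_0 = (-0.9906, +0.1365)
n_1 = (-0.8809, -0.4733)
n_2 = (-0.2517, -0.9678)
n_3 = (+0.8744, -0.4852)
n_4 = (+0.7489, +0.6626)
n_5 = (-0.3258, +0.9454)
  (0,1): δ = 143.91°  ·
  (0,2): δ = 96.74°  ·
  (0,3): δ = 21.18°  ✓
  (0,4): δ = 49.35°  ✓
  (0,5): δ = 116.86°  ·
  (1,2): δ = 132.83°  ·
  (1,3): δ = 57.27°  ✓
  (1,4): δ = 13.25°  ✓
  (1,5): δ = 80.77°  ·
  (2,3): δ = 104.44°  ·
  (2,4): δ = 33.92°  ✓
  (2,5): δ = 33.60°  ✓
  (3,4): δ = 109.47°  ·
  (3,5): δ = 41.96°  ✓
  (4,5): δ = 112.49°  ·
antipodal pairs: 7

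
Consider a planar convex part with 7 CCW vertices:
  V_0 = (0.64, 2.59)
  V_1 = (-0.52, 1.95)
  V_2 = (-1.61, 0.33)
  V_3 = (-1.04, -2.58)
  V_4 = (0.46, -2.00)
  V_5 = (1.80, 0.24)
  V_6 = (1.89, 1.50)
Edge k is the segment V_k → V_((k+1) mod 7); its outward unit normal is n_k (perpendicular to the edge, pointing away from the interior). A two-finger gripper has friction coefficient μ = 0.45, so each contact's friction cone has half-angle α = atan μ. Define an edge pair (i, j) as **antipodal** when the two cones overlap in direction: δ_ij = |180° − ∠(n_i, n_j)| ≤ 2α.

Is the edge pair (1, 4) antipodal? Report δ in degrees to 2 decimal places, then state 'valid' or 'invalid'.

α = atan 0.45 = 24.23°;  2α = 48.46°
edge 1: e_1 = (-1.09, -1.62);  n_1 = (-0.8297, +0.5582)
edge 4: e_4 = (+1.34, +2.24);  n_4 = (+0.8582, -0.5134)
∠(n_1, n_4) = 176.95°
δ = |180° − 176.95°| = 3.05°
3.05° ≤ 2α = 48.46°  →  valid

δ = 3.05°, valid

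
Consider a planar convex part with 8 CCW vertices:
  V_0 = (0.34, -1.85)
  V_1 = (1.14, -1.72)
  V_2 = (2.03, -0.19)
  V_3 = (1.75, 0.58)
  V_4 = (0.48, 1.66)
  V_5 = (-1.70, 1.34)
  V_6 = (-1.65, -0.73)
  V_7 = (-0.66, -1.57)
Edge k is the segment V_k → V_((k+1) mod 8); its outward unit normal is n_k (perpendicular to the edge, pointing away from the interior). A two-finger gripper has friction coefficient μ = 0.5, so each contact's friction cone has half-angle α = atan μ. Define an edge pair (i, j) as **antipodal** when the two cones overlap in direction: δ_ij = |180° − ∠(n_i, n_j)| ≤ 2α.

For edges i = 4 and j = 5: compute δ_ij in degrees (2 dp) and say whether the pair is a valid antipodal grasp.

δ = 96.97°, invalid

α = atan 0.5 = 26.57°;  2α = 53.13°
edge 4: e_4 = (-2.18, -0.32);  n_4 = (-0.1452, +0.9894)
edge 5: e_5 = (+0.05, -2.07);  n_5 = (-0.9997, -0.0241)
∠(n_4, n_5) = 83.03°
δ = |180° − 83.03°| = 96.97°
96.97° > 2α = 53.13°  →  invalid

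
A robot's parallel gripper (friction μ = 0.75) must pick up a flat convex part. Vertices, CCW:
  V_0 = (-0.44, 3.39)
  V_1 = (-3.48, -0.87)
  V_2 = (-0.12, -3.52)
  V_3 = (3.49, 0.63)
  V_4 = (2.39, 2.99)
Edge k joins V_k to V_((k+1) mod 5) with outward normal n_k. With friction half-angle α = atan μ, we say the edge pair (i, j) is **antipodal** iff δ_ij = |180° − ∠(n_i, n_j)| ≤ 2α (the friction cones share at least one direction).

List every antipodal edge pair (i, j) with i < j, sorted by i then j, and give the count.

count = 5; pairs: (0,2), (0,3), (1,3), (1,4), (2,4)

α = atan 0.75 = 36.87°;  2α = 73.74°
n_0 = (-0.8140, +0.5809)
n_1 = (-0.6193, -0.7852)
n_2 = (+0.7545, -0.6563)
n_3 = (+0.9064, +0.4225)
n_4 = (+0.1400, +0.9902)
  (0,1): δ = 92.75°  ·
  (0,2): δ = 5.51°  ✓
  (0,3): δ = 60.50°  ✓
  (0,4): δ = 117.47°  ·
  (1,2): δ = 92.76°  ·
  (1,3): δ = 26.75°  ✓
  (1,4): δ = 30.22°  ✓
  (2,3): δ = 113.99°  ·
  (2,4): δ = 57.03°  ✓
  (3,4): δ = 123.04°  ·
antipodal pairs: 5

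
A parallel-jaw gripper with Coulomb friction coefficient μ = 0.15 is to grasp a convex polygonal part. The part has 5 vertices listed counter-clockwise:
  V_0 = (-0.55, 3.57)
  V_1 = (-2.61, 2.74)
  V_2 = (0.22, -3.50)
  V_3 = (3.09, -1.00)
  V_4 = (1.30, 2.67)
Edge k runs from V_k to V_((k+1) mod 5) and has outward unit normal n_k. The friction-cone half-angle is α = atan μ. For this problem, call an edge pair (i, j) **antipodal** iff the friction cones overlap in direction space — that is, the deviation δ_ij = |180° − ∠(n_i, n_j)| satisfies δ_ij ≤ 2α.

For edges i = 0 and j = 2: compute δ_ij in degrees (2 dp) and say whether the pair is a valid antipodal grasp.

α = atan 0.15 = 8.53°;  2α = 17.06°
edge 0: e_0 = (-2.06, -0.83);  n_0 = (-0.3737, +0.9275)
edge 2: e_2 = (+2.87, +2.50);  n_2 = (+0.6568, -0.7540)
∠(n_0, n_2) = 160.89°
δ = |180° − 160.89°| = 19.11°
19.11° > 2α = 17.06°  →  invalid

δ = 19.11°, invalid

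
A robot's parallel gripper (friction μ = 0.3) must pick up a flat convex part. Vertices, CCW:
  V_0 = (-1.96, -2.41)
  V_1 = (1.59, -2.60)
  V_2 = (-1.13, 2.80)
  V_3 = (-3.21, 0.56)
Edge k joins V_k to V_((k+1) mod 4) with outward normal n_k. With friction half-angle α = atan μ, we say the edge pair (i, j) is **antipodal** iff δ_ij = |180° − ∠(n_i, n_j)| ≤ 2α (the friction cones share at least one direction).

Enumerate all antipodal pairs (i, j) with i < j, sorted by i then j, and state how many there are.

count = 1; pairs: (1,3)

α = atan 0.3 = 16.70°;  2α = 33.40°
n_0 = (-0.0534, -0.9986)
n_1 = (+0.8931, +0.4499)
n_2 = (-0.7328, +0.6805)
n_3 = (-0.9217, -0.3879)
  (0,1): δ = 60.20°  ·
  (0,2): δ = 50.18°  ·
  (0,3): δ = 115.89°  ·
  (1,2): δ = 69.61°  ·
  (1,3): δ = 3.91°  ✓
  (2,3): δ = 114.30°  ·
antipodal pairs: 1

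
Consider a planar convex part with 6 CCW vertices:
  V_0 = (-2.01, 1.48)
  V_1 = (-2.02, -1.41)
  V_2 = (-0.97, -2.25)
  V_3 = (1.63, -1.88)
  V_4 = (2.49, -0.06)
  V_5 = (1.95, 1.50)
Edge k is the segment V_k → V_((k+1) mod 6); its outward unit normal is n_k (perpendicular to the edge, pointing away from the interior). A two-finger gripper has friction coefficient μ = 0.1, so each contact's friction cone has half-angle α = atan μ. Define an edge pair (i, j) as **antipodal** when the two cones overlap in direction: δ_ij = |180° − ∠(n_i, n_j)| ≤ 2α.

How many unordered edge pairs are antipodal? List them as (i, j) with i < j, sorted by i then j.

count = 1; pairs: (2,5)

α = atan 0.1 = 5.71°;  2α = 11.42°
n_0 = (-1.0000, +0.0035)
n_1 = (-0.6247, -0.7809)
n_2 = (+0.1409, -0.9900)
n_3 = (+0.9041, -0.4272)
n_4 = (+0.9450, +0.3271)
n_5 = (-0.0051, +1.0000)
  (0,1): δ = 128.46°  ·
  (0,2): δ = 81.70°  ·
  (0,3): δ = 25.09°  ·
  (0,4): δ = 19.29°  ·
  (0,5): δ = 90.49°  ·
  (1,2): δ = 133.24°  ·
  (1,3): δ = 76.63°  ·
  (1,4): δ = 32.25°  ·
  (1,5): δ = 38.95°  ·
  (2,3): δ = 123.39°  ·
  (2,4): δ = 79.01°  ·
  (2,5): δ = 7.81°  ✓
  (3,4): δ = 135.61°  ·
  (3,5): δ = 64.42°  ·
  (4,5): δ = 108.80°  ·
antipodal pairs: 1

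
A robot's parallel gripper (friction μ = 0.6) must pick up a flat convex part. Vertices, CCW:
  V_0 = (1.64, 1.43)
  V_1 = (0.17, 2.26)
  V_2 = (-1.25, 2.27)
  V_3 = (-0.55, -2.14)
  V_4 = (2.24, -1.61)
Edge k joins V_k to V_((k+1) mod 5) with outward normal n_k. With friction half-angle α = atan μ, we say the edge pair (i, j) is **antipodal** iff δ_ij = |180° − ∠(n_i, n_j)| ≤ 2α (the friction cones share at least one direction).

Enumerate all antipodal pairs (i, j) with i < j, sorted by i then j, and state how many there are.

count = 4; pairs: (0,2), (0,3), (1,3), (2,4)

α = atan 0.6 = 30.96°;  2α = 61.93°
n_0 = (+0.4917, +0.8708)
n_1 = (+0.0070, +1.0000)
n_2 = (-0.9876, -0.1568)
n_3 = (+0.1866, -0.9824)
n_4 = (+0.9811, +0.1936)
  (0,1): δ = 150.95°  ·
  (0,2): δ = 51.53°  ✓
  (0,3): δ = 40.21°  ✓
  (0,4): δ = 130.62°  ·
  (1,2): δ = 80.58°  ·
  (1,3): δ = 11.16°  ✓
  (1,4): δ = 101.57°  ·
  (2,3): δ = 88.26°  ·
  (2,4): δ = 2.15°  ✓
  (3,4): δ = 89.59°  ·
antipodal pairs: 4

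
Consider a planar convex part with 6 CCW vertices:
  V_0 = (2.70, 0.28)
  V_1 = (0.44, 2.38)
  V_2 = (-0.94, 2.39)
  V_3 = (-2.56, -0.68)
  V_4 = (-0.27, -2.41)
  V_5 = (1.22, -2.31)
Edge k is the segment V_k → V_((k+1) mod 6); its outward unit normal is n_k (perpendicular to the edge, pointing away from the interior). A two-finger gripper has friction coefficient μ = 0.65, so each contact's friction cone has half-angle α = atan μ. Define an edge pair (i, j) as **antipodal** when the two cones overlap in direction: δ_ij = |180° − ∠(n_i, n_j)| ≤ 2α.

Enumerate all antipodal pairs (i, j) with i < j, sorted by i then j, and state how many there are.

count = 7; pairs: (0,3), (0,4), (1,3), (1,4), (1,5), (2,4), (2,5)

α = atan 0.65 = 33.02°;  2α = 66.05°
n_0 = (+0.6807, +0.7326)
n_1 = (+0.0072, +1.0000)
n_2 = (-0.8844, +0.4667)
n_3 = (-0.6028, -0.7979)
n_4 = (+0.0670, -0.9978)
n_5 = (+0.8682, -0.4961)
  (0,1): δ = 137.52°  ·
  (0,2): δ = 74.92°  ·
  (0,3): δ = 5.83°  ✓
  (0,4): δ = 46.74°  ✓
  (0,5): δ = 103.15°  ·
  (1,2): δ = 117.40°  ·
  (1,3): δ = 36.65°  ✓
  (1,4): δ = 4.25°  ✓
  (1,5): δ = 60.67°  ✓
  (2,3): δ = 99.25°  ·
  (2,4): δ = 58.34°  ✓
  (2,5): δ = 1.92°  ✓
  (3,4): δ = 139.09°  ·
  (3,5): δ = 82.68°  ·
  (4,5): δ = 123.58°  ·
antipodal pairs: 7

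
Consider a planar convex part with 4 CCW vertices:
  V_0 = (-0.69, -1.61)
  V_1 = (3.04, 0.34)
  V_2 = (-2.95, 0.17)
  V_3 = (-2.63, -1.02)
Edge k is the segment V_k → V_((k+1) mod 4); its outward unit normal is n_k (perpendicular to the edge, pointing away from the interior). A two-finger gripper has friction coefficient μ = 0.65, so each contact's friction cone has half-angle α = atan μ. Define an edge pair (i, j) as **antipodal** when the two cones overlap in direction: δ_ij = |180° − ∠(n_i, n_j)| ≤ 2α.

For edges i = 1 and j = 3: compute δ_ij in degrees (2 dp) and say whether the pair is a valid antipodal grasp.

α = atan 0.65 = 33.02°;  2α = 66.05°
edge 1: e_1 = (-5.99, -0.17);  n_1 = (-0.0284, +0.9996)
edge 3: e_3 = (+1.94, -0.59);  n_3 = (-0.2910, -0.9567)
∠(n_1, n_3) = 161.46°
δ = |180° − 161.46°| = 18.54°
18.54° ≤ 2α = 66.05°  →  valid

δ = 18.54°, valid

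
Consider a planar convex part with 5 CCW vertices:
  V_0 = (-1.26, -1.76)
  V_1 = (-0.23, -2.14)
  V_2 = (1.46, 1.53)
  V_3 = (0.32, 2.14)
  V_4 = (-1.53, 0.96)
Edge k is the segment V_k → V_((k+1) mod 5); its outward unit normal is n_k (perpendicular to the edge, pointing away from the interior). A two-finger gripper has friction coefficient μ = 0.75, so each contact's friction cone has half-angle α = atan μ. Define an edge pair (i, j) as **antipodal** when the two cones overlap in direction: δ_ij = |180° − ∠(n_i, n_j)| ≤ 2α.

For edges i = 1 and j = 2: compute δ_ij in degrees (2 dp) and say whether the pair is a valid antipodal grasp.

α = atan 0.75 = 36.87°;  2α = 73.74°
edge 1: e_1 = (+1.69, +3.67);  n_1 = (+0.9083, -0.4183)
edge 2: e_2 = (-1.14, +0.61);  n_2 = (+0.4718, +0.8817)
∠(n_1, n_2) = 86.57°
δ = |180° − 86.57°| = 93.43°
93.43° > 2α = 73.74°  →  invalid

δ = 93.43°, invalid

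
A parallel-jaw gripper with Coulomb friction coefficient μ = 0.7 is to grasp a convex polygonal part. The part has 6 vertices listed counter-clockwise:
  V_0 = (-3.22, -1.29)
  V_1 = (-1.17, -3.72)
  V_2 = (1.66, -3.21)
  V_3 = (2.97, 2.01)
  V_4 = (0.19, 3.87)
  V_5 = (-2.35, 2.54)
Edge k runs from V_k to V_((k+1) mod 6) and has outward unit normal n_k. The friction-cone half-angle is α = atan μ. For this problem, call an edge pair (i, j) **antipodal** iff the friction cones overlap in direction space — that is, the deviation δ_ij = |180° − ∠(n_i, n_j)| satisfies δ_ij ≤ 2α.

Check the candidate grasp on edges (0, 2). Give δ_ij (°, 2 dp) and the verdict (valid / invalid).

α = atan 0.7 = 34.99°;  2α = 69.98°
edge 0: e_0 = (+2.05, -2.43);  n_0 = (-0.7643, -0.6448)
edge 2: e_2 = (+1.31, +5.22);  n_2 = (+0.9699, -0.2434)
∠(n_0, n_2) = 125.76°
δ = |180° − 125.76°| = 54.24°
54.24° ≤ 2α = 69.98°  →  valid

δ = 54.24°, valid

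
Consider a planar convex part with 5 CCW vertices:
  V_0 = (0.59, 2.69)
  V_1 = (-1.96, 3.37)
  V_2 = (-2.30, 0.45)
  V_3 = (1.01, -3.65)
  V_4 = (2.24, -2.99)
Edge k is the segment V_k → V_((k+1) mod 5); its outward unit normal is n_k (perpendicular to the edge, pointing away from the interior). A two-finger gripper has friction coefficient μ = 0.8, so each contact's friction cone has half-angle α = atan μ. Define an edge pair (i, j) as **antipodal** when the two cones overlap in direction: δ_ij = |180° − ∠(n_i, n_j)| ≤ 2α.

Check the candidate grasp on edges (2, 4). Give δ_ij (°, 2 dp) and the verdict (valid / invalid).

α = atan 0.8 = 38.66°;  2α = 77.32°
edge 2: e_2 = (+3.31, -4.10);  n_2 = (-0.7781, -0.6282)
edge 4: e_4 = (-1.65, +5.68);  n_4 = (+0.9603, +0.2790)
∠(n_2, n_4) = 157.28°
δ = |180° − 157.28°| = 22.72°
22.72° ≤ 2α = 77.32°  →  valid

δ = 22.72°, valid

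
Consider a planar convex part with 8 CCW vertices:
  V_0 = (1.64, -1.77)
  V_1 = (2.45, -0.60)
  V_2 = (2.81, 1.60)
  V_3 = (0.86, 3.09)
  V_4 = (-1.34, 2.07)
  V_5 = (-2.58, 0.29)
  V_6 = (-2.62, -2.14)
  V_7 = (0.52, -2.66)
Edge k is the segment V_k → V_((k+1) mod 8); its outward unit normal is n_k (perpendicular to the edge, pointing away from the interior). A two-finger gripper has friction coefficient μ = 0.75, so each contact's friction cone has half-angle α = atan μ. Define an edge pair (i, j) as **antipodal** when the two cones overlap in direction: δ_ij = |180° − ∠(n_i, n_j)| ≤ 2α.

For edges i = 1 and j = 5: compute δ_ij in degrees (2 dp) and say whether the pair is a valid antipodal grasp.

α = atan 0.75 = 36.87°;  2α = 73.74°
edge 1: e_1 = (+0.36, +2.20);  n_1 = (+0.9869, -0.1615)
edge 5: e_5 = (-0.04, -2.43);  n_5 = (-0.9999, +0.0165)
∠(n_1, n_5) = 171.65°
δ = |180° − 171.65°| = 8.35°
8.35° ≤ 2α = 73.74°  →  valid

δ = 8.35°, valid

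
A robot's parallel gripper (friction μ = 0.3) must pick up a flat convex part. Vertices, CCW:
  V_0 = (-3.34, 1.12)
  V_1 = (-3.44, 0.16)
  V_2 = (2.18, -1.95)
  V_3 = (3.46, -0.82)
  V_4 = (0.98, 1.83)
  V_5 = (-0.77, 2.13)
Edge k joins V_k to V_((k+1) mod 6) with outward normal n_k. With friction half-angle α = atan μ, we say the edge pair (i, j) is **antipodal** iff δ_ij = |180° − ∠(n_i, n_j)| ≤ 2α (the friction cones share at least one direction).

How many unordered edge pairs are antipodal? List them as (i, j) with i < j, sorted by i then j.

α = atan 0.3 = 16.70°;  2α = 33.40°
n_0 = (-0.9946, +0.1036)
n_1 = (-0.3515, -0.9362)
n_2 = (+0.6618, -0.7497)
n_3 = (+0.7301, +0.6833)
n_4 = (+0.1690, +0.9856)
n_5 = (-0.3658, +0.9307)
  (0,1): δ = 104.63°  ·
  (0,2): δ = 42.61°  ·
  (0,3): δ = 49.05°  ·
  (0,4): δ = 86.22°  ·
  (0,5): δ = 117.40°  ·
  (1,2): δ = 117.98°  ·
  (1,3): δ = 26.32°  ✓
  (1,4): δ = 10.85°  ✓
  (1,5): δ = 42.03°  ·
  (2,3): δ = 88.34°  ·
  (2,4): δ = 51.17°  ·
  (2,5): δ = 19.98°  ✓
  (3,4): δ = 142.83°  ·
  (3,5): δ = 111.65°  ·
  (4,5): δ = 148.82°  ·
antipodal pairs: 3

count = 3; pairs: (1,3), (1,4), (2,5)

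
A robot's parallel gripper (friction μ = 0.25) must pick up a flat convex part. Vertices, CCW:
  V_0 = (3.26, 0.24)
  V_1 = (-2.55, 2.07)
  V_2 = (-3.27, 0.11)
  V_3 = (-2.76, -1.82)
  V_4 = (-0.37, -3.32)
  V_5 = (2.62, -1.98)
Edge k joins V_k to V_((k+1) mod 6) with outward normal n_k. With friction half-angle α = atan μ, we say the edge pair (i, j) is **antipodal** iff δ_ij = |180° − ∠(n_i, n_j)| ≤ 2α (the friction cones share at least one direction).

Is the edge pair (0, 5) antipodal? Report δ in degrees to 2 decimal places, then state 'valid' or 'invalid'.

δ = 91.40°, invalid

α = atan 0.25 = 14.04°;  2α = 28.07°
edge 0: e_0 = (-5.81, +1.83);  n_0 = (+0.3004, +0.9538)
edge 5: e_5 = (+0.64, +2.22);  n_5 = (+0.9609, -0.2770)
∠(n_0, n_5) = 88.60°
δ = |180° − 88.60°| = 91.40°
91.40° > 2α = 28.07°  →  invalid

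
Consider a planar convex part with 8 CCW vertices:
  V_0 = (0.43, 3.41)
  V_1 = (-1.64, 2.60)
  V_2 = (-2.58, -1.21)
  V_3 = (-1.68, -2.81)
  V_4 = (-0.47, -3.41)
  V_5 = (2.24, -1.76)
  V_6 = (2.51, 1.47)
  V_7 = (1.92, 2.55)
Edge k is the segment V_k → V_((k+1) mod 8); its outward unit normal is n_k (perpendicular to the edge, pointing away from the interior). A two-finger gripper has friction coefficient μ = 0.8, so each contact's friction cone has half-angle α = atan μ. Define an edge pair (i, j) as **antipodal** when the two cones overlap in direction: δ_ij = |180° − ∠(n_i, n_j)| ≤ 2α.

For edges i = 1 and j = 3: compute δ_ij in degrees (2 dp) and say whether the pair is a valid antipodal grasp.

δ = 102.52°, invalid

α = atan 0.8 = 38.66°;  2α = 77.32°
edge 1: e_1 = (-0.94, -3.81);  n_1 = (-0.9709, +0.2395)
edge 3: e_3 = (+1.21, -0.60);  n_3 = (-0.4442, -0.8959)
∠(n_1, n_3) = 77.48°
δ = |180° − 77.48°| = 102.52°
102.52° > 2α = 77.32°  →  invalid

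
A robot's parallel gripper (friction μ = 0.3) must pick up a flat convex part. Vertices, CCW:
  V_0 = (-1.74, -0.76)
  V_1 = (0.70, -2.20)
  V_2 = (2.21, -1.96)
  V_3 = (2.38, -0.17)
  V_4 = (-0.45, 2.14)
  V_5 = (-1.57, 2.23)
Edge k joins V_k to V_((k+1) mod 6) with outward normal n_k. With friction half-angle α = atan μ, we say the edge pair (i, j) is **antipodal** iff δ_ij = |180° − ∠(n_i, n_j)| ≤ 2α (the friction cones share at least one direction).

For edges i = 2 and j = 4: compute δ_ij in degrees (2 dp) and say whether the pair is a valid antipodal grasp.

δ = 89.17°, invalid

α = atan 0.3 = 16.70°;  2α = 33.40°
edge 2: e_2 = (+0.17, +1.79);  n_2 = (+0.9955, -0.0945)
edge 4: e_4 = (-1.12, +0.09);  n_4 = (+0.0801, +0.9968)
∠(n_2, n_4) = 90.83°
δ = |180° − 90.83°| = 89.17°
89.17° > 2α = 33.40°  →  invalid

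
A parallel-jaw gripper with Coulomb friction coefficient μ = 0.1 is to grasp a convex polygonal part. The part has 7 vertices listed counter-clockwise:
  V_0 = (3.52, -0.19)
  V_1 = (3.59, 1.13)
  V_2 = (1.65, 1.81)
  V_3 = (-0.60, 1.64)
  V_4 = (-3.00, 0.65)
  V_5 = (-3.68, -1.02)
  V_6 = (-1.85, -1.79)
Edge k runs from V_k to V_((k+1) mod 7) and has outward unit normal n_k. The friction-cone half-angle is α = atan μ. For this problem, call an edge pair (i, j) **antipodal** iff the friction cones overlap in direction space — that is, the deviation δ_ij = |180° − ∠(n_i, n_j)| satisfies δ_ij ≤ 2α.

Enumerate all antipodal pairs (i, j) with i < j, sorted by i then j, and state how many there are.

count = 2; pairs: (1,5), (3,6)

α = atan 0.1 = 5.71°;  2α = 11.42°
n_0 = (+0.9986, -0.0530)
n_1 = (+0.3308, +0.9437)
n_2 = (-0.0753, +0.9972)
n_3 = (-0.3813, +0.9244)
n_4 = (-0.9262, +0.3771)
n_5 = (-0.3878, -0.9217)
n_6 = (+0.2855, -0.9584)
  (0,1): δ = 106.28°  ·
  (0,2): δ = 82.64°  ·
  (0,3): δ = 64.55°  ·
  (0,4): δ = 19.12°  ·
  (0,5): δ = 70.22°  ·
  (0,6): δ = 109.63°  ·
  (1,2): δ = 156.36°  ·
  (1,3): δ = 138.27°  ·
  (1,4): δ = 92.84°  ·
  (1,5): δ = 3.50°  ✓
  (1,6): δ = 35.91°  ·
  (2,3): δ = 161.90°  ·
  (2,4): δ = 116.48°  ·
  (2,5): δ = 27.14°  ·
  (2,6): δ = 12.27°  ·
  (3,4): δ = 134.57°  ·
  (3,5): δ = 45.24°  ·
  (3,6): δ = 5.82°  ✓
  (4,5): δ = 90.66°  ·
  (4,6): δ = 51.25°  ·
  (5,6): δ = 140.59°  ·
antipodal pairs: 2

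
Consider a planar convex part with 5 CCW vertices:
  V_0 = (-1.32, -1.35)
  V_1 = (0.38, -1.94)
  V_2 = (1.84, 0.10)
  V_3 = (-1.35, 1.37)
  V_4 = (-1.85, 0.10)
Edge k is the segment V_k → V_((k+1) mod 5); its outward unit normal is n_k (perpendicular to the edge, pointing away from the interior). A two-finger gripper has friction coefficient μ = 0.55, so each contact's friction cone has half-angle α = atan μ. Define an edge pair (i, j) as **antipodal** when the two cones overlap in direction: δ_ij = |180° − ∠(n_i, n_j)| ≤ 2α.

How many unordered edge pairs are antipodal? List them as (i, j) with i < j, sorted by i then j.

count = 4; pairs: (0,2), (1,3), (1,4), (2,4)

α = atan 0.55 = 28.81°;  2α = 57.62°
n_0 = (-0.3279, -0.9447)
n_1 = (+0.8132, -0.5820)
n_2 = (+0.3699, +0.9291)
n_3 = (-0.9305, +0.3663)
n_4 = (-0.9392, -0.3433)
  (0,1): δ = 106.45°  ·
  (0,2): δ = 2.57°  ✓
  (0,3): δ = 87.65°  ·
  (0,4): δ = 129.22°  ·
  (1,2): δ = 76.12°  ·
  (1,3): δ = 14.10°  ✓
  (1,4): δ = 55.67°  ✓
  (2,3): δ = 89.78°  ·
  (2,4): δ = 48.21°  ✓
  (3,4): δ = 138.43°  ·
antipodal pairs: 4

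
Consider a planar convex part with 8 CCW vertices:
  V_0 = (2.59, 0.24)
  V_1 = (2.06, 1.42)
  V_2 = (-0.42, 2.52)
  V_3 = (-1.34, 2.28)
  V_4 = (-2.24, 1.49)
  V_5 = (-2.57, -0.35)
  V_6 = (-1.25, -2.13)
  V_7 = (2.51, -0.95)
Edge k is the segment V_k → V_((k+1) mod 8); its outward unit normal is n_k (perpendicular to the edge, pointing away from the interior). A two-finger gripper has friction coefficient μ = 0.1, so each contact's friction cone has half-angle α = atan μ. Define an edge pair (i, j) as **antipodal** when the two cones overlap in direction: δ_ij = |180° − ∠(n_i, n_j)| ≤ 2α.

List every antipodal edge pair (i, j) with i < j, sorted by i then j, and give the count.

α = atan 0.1 = 5.71°;  2α = 11.42°
n_0 = (+0.9122, +0.4097)
n_1 = (+0.4055, +0.9141)
n_2 = (-0.2524, +0.9676)
n_3 = (-0.6597, +0.7515)
n_4 = (-0.9843, +0.1765)
n_5 = (-0.8032, -0.5957)
n_6 = (+0.2994, -0.9541)
n_7 = (+0.9977, -0.0671)
  (0,1): δ = 138.11°  ·
  (0,2): δ = 99.57°  ·
  (0,3): δ = 72.91°  ·
  (0,4): δ = 34.36°  ·
  (0,5): δ = 12.37°  ·
  (0,6): δ = 83.24°  ·
  (0,7): δ = 151.97°  ·
  (1,2): δ = 141.46°  ·
  (1,3): δ = 114.80°  ·
  (1,4): δ = 76.25°  ·
  (1,5): δ = 29.52°  ·
  (1,6): δ = 41.34°  ·
  (1,7): δ = 110.07°  ·
  (2,3): δ = 153.34°  ·
  (2,4): δ = 114.79°  ·
  (2,5): δ = 68.06°  ·
  (2,6): δ = 2.80°  ✓
  (2,7): δ = 71.53°  ·
  (3,4): δ = 141.44°  ·
  (3,5): δ = 94.72°  ·
  (3,6): δ = 23.85°  ·
  (3,7): δ = 44.88°  ·
  (4,5): δ = 133.27°  ·
  (4,6): δ = 62.41°  ·
  (4,7): δ = 6.32°  ✓
  (5,6): δ = 109.14°  ·
  (5,7): δ = 40.41°  ·
  (6,7): δ = 111.27°  ·
antipodal pairs: 2

count = 2; pairs: (2,6), (4,7)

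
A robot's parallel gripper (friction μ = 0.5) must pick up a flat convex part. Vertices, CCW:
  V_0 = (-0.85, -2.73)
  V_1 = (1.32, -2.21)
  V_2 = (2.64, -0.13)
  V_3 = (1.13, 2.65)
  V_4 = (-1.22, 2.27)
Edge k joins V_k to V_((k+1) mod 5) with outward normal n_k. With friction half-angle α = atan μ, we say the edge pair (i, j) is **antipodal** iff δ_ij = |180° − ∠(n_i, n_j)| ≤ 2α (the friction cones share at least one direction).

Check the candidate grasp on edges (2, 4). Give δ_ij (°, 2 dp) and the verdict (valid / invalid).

α = atan 0.5 = 26.57°;  2α = 53.13°
edge 2: e_2 = (-1.51, +2.78);  n_2 = (+0.8787, +0.4773)
edge 4: e_4 = (+0.37, -5.00);  n_4 = (-0.9973, -0.0738)
∠(n_2, n_4) = 155.72°
δ = |180° − 155.72°| = 24.28°
24.28° ≤ 2α = 53.13°  →  valid

δ = 24.28°, valid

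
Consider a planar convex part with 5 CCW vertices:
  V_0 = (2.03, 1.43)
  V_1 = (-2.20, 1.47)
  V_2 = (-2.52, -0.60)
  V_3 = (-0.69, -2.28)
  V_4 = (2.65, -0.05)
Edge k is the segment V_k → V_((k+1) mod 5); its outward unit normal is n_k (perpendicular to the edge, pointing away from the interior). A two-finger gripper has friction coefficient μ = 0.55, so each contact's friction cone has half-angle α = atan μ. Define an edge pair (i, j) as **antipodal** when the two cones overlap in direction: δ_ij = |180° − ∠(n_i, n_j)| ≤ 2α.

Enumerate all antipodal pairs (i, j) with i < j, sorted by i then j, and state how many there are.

α = atan 0.55 = 28.81°;  2α = 57.62°
n_0 = (+0.0095, +1.0000)
n_1 = (-0.9883, +0.1528)
n_2 = (-0.6763, -0.7367)
n_3 = (+0.5553, -0.8317)
n_4 = (+0.9223, +0.3864)
  (0,1): δ = 98.25°  ·
  (0,2): δ = 42.01°  ✓
  (0,3): δ = 34.27°  ✓
  (0,4): δ = 113.27°  ·
  (1,2): δ = 123.77°  ·
  (1,3): δ = 47.48°  ✓
  (1,4): δ = 31.52°  ✓
  (2,3): δ = 103.72°  ·
  (2,4): δ = 24.72°  ✓
  (3,4): δ = 101.00°  ·
antipodal pairs: 5

count = 5; pairs: (0,2), (0,3), (1,3), (1,4), (2,4)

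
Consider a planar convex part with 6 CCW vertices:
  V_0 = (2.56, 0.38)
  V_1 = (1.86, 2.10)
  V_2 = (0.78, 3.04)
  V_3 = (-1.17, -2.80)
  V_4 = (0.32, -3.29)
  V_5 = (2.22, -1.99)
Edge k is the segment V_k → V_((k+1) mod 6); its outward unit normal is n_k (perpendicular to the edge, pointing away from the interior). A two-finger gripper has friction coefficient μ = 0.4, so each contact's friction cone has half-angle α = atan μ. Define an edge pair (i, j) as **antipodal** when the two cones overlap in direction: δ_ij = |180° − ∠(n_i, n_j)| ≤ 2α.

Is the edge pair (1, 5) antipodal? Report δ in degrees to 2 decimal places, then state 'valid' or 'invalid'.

δ = 122.87°, invalid

α = atan 0.4 = 21.80°;  2α = 43.60°
edge 1: e_1 = (-1.08, +0.94);  n_1 = (+0.6565, +0.7543)
edge 5: e_5 = (+0.34, +2.37);  n_5 = (+0.9899, -0.1420)
∠(n_1, n_5) = 57.13°
δ = |180° − 57.13°| = 122.87°
122.87° > 2α = 43.60°  →  invalid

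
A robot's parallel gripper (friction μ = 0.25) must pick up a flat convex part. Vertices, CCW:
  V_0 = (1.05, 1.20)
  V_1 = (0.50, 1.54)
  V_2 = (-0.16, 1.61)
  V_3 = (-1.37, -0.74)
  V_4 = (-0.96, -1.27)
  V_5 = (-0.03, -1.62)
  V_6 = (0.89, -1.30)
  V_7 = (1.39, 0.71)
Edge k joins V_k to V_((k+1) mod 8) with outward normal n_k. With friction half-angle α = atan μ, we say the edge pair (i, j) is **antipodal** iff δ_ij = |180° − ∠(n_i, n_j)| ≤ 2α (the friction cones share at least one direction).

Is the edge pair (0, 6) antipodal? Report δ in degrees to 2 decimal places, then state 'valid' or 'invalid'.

δ = 107.75°, invalid

α = atan 0.25 = 14.04°;  2α = 28.07°
edge 0: e_0 = (-0.55, +0.34);  n_0 = (+0.5258, +0.8506)
edge 6: e_6 = (+0.50, +2.01);  n_6 = (+0.9704, -0.2414)
∠(n_0, n_6) = 72.25°
δ = |180° − 72.25°| = 107.75°
107.75° > 2α = 28.07°  →  invalid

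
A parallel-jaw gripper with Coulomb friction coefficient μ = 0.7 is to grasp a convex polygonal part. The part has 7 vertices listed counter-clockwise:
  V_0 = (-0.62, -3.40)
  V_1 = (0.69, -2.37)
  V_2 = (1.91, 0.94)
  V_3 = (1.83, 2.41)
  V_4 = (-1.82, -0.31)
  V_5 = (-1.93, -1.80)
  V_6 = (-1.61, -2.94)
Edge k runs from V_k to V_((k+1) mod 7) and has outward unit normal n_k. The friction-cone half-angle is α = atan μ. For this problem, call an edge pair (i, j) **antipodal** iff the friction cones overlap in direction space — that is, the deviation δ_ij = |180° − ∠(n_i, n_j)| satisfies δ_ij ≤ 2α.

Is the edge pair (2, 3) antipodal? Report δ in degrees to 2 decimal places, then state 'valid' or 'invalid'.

α = atan 0.7 = 34.99°;  2α = 69.98°
edge 2: e_2 = (-0.08, +1.47);  n_2 = (+0.9985, +0.0543)
edge 3: e_3 = (-3.65, -2.72);  n_3 = (-0.5975, +0.8018)
∠(n_2, n_3) = 123.58°
δ = |180° − 123.58°| = 56.42°
56.42° ≤ 2α = 69.98°  →  valid

δ = 56.42°, valid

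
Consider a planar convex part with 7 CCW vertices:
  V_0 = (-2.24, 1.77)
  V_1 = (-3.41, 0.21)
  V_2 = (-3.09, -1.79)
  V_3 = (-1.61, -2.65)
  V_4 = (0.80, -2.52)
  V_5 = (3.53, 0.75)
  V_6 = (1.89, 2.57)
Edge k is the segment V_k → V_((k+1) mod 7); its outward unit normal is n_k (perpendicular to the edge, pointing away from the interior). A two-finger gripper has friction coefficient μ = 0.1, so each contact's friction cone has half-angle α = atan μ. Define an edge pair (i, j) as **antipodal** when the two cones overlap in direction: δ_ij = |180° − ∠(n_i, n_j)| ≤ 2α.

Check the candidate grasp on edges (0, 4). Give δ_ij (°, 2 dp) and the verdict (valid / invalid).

δ = 2.99°, valid

α = atan 0.1 = 5.71°;  2α = 11.42°
edge 0: e_0 = (-1.17, -1.56);  n_0 = (-0.8000, +0.6000)
edge 4: e_4 = (+2.73, +3.27);  n_4 = (+0.7676, -0.6409)
∠(n_0, n_4) = 177.01°
δ = |180° − 177.01°| = 2.99°
2.99° ≤ 2α = 11.42°  →  valid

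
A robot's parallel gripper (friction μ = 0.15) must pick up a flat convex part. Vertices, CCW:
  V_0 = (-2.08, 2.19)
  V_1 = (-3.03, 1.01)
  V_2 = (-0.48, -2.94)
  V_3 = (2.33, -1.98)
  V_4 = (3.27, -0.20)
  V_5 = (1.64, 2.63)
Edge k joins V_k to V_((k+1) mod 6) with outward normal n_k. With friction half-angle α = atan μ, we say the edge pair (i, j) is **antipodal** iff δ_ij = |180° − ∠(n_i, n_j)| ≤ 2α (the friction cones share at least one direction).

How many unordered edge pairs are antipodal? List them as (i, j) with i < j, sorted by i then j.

α = atan 0.15 = 8.53°;  2α = 17.06°
n_0 = (-0.7789, +0.6271)
n_1 = (-0.8401, -0.5424)
n_2 = (+0.3233, -0.9463)
n_3 = (+0.8843, -0.4670)
n_4 = (+0.8665, +0.4991)
n_5 = (-0.1175, +0.9931)
  (0,1): δ = 108.32°  ·
  (0,2): δ = 32.30°  ·
  (0,3): δ = 11.00°  ✓
  (0,4): δ = 68.78°  ·
  (0,5): δ = 135.58°  ·
  (1,2): δ = 103.98°  ·
  (1,3): δ = 60.68°  ·
  (1,4): δ = 2.90°  ✓
  (1,5): δ = 63.90°  ·
  (2,3): δ = 136.70°  ·
  (2,4): δ = 78.92°  ·
  (2,5): δ = 12.12°  ✓
  (3,4): δ = 122.22°  ·
  (3,5): δ = 55.42°  ·
  (4,5): δ = 113.20°  ·
antipodal pairs: 3

count = 3; pairs: (0,3), (1,4), (2,5)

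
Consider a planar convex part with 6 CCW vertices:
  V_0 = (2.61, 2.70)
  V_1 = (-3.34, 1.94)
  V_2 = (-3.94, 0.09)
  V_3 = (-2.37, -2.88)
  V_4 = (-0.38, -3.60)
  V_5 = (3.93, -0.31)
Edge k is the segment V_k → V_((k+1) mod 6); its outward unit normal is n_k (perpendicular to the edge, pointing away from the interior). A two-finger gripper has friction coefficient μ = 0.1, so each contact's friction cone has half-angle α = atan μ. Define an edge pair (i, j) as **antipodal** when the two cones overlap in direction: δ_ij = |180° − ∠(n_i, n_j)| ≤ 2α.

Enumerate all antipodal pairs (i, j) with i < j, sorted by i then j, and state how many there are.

α = atan 0.1 = 5.71°;  2α = 11.42°
n_0 = (-0.1267, +0.9919)
n_1 = (-0.9512, +0.3085)
n_2 = (-0.8841, -0.4673)
n_3 = (-0.3402, -0.9403)
n_4 = (+0.6068, -0.7949)
n_5 = (+0.9158, +0.4016)
  (0,1): δ = 115.25°  ·
  (0,2): δ = 69.42°  ·
  (0,3): δ = 27.17°  ·
  (0,4): δ = 30.08°  ·
  (0,5): δ = 106.40°  ·
  (1,2): δ = 134.17°  ·
  (1,3): δ = 91.92°  ·
  (1,4): δ = 34.67°  ·
  (1,5): δ = 41.65°  ·
  (2,3): δ = 137.75°  ·
  (2,4): δ = 80.51°  ·
  (2,5): δ = 4.18°  ✓
  (3,4): δ = 122.75°  ·
  (3,5): δ = 46.43°  ·
  (4,5): δ = 103.68°  ·
antipodal pairs: 1

count = 1; pairs: (2,5)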